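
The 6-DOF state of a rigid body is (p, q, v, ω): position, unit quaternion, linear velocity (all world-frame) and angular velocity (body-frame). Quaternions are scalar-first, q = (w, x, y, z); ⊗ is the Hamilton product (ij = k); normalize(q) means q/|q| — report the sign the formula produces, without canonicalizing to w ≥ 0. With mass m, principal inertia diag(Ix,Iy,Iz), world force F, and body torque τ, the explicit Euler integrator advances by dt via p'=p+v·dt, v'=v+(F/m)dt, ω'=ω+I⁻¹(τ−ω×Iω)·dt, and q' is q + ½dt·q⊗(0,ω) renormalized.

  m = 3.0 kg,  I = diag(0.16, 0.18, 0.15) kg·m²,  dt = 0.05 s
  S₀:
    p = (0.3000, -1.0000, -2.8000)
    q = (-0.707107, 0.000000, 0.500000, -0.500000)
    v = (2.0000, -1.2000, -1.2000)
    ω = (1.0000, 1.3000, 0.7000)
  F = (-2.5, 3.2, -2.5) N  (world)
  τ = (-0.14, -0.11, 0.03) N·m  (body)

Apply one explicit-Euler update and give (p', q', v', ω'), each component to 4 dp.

a = (-0.8333, 1.0667, -0.8333)
new position p' = (0.4000, -1.0600, -2.8600)
new velocity v' = (1.9583, -1.1467, -1.2417)
gyro term ω×Iω = (-0.0273, 0.0070, 0.0260)
angular accel α = (-0.7044, -0.6500, 0.0267)
ω + α·dt = (0.9648, 1.2675, 0.7013)
Hamilton product q⊗(0,ω) = (-0.3000000, 0.2928930, -1.4192391, -0.9949749)
q' = normalize(q + ½dt·q⊗(0,ω)) = (-0.7139, 0.0073, 0.4641, -0.5244)

p' = (0.4000, -1.0600, -2.8600)
q' = (-0.7139, 0.0073, 0.4641, -0.5244)
v' = (1.9583, -1.1467, -1.2417)
ω' = (0.9648, 1.2675, 0.7013)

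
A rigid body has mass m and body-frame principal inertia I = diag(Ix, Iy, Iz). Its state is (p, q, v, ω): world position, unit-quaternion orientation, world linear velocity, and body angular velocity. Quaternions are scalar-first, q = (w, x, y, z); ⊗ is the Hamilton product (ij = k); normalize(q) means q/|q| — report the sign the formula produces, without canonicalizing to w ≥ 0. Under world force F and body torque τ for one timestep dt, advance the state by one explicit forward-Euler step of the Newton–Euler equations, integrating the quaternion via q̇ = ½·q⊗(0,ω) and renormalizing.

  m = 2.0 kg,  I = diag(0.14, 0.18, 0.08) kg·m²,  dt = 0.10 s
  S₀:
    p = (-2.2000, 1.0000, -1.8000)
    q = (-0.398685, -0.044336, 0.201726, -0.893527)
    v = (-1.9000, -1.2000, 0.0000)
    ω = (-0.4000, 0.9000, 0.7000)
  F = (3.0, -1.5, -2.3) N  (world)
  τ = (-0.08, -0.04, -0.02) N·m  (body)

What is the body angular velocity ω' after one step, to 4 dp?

angular accel α = (-0.1214, -0.1289, -0.0700)
ω + α·dt = (-0.4121, 0.8871, 0.6930)

ω' = (-0.4121, 0.8871, 0.6930)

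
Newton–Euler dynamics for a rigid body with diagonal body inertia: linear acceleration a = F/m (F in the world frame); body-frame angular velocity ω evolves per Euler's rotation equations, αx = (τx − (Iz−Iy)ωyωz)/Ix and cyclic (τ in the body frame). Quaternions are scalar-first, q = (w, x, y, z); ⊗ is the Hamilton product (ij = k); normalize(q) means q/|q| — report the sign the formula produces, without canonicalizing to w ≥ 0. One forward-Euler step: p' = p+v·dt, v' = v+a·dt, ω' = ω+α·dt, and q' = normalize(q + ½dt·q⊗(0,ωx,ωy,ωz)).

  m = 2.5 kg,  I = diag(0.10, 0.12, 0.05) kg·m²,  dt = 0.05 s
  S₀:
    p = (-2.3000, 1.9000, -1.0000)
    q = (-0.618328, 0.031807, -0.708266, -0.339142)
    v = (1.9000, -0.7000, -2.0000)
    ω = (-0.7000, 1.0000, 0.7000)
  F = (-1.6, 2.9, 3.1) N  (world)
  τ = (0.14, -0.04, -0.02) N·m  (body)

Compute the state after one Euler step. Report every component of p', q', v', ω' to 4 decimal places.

p' = (-2.2050, 1.8650, -1.1000)
q' = (-0.5938, 0.0387, -0.7179, -0.3613)
v' = (1.8680, -0.6420, -1.9380)
ω' = (-0.6055, 0.9935, 0.6940)

(τ − ω×Iω)/I = (1.8900, -0.1292, -0.1200)
ω + α·dt = (-0.6055, 0.9935, 0.6940)
2q̇ = q⊗(0,ω) = (0.9679303, 0.2761854, -0.4031935, -0.8968088)
updated quaternion q' = (-0.5938, 0.0387, -0.7179, -0.3613)
a = (-0.6400, 1.1600, 1.2400)
p' = p + v·dt = (-2.2050, 1.8650, -1.1000)
new velocity v' = (1.8680, -0.6420, -1.9380)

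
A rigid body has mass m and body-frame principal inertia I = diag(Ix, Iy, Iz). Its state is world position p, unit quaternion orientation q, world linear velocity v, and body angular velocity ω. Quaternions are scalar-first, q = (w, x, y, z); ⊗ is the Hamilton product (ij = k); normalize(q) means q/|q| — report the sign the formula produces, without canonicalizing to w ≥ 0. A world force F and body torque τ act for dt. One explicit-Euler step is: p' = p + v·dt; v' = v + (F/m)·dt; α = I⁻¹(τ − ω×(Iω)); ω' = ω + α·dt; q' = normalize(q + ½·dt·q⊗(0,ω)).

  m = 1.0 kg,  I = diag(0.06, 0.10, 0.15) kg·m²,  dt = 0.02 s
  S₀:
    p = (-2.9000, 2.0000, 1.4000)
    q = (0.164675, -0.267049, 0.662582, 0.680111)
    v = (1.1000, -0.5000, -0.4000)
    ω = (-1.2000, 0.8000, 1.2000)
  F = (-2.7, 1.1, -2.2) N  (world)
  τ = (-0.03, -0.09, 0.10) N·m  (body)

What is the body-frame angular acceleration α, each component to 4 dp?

precession coupling ω×(Iω) = (0.0480, 0.1296, -0.0384)
angular accel α = (-1.3000, -2.1960, 0.9227)

α = (-1.3000, -2.1960, 0.9227)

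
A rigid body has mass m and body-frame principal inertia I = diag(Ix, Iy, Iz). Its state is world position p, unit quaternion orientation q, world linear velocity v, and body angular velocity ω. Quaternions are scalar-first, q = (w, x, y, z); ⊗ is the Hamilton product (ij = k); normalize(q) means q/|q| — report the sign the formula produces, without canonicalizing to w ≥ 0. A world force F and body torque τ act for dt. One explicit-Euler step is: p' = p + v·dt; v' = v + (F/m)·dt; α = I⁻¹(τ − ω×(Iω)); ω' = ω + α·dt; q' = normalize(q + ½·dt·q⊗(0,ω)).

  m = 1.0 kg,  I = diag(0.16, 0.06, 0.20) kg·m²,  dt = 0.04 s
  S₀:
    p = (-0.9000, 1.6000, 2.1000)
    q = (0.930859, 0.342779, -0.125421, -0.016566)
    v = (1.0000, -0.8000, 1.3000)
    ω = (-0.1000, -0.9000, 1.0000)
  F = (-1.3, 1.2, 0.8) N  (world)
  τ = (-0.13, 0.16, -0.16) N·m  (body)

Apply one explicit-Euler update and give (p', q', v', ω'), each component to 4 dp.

angular accel α = (-0.0250, 2.6000, -0.7550)
ω' = ω + α·dt = (-0.1010, -0.7960, 0.9698)
Hamilton product q⊗(0,ω) = (-0.0620350, -0.2334163, -1.1788955, 0.6098158)
updated quaternion q' = (0.9293, 0.3380, -0.1489, -0.0044)
a = (-1.3000, 1.2000, 0.8000)
new position p' = (-0.8600, 1.5680, 2.1520)
v' = v + a·dt = (0.9480, -0.7520, 1.3320)

p' = (-0.8600, 1.5680, 2.1520)
q' = (0.9293, 0.3380, -0.1489, -0.0044)
v' = (0.9480, -0.7520, 1.3320)
ω' = (-0.1010, -0.7960, 0.9698)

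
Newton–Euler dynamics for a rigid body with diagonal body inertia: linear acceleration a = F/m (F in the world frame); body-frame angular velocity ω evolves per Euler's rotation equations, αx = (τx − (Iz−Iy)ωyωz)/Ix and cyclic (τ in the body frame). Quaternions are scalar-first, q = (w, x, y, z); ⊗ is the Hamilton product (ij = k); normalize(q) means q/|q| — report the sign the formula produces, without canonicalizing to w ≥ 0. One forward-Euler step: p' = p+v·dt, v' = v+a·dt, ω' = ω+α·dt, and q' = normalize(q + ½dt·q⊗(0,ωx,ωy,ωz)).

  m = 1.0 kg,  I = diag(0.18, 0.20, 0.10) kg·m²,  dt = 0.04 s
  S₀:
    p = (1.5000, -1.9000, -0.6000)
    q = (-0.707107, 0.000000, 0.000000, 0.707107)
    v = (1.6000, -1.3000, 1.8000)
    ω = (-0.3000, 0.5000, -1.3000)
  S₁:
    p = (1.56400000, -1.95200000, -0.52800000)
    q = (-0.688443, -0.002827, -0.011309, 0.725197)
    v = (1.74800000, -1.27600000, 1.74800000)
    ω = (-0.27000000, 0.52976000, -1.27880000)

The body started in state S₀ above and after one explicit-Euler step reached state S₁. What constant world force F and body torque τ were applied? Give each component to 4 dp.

v₁ − v₀ = (0.14800000, 0.02400000, -0.05200000)
m·(v₁−v₀)/dt = (3.7000, 0.6000, -1.3000)
rate change Δω = (0.03000000, 0.02976000, 0.02120000)
precession coupling = (0.0650, 0.0312, -0.0030)
τ = I·(Δω/dt) + ω₀×(Iω₀) = (0.2000, 0.1800, 0.0500)

F = (3.7000, 0.6000, -1.3000)
τ = (0.2000, 0.1800, 0.0500)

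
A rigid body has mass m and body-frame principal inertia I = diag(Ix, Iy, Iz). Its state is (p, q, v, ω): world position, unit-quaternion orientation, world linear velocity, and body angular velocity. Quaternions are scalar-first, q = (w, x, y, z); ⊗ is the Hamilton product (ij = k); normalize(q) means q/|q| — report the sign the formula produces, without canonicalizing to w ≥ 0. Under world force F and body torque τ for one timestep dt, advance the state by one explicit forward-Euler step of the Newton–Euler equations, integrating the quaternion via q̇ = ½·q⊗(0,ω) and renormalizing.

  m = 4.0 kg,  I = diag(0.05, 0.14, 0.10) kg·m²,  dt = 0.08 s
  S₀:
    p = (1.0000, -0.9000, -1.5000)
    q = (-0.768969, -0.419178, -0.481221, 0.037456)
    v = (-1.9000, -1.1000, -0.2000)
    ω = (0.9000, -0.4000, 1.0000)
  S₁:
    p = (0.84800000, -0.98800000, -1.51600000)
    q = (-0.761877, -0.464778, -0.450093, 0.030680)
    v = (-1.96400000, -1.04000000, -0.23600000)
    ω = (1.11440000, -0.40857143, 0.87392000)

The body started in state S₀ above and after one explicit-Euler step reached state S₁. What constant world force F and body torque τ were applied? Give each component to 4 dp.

velocity change Δv = (-0.06400000, 0.06000000, -0.03600000)
applied force F = (-3.2000, 3.0000, -1.8000)
rate change Δω = (0.21440000, -0.00857143, -0.12608000)
applied torque τ = (0.1500, -0.0600, -0.1900)

F = (-3.2000, 3.0000, -1.8000)
τ = (0.1500, -0.0600, -0.1900)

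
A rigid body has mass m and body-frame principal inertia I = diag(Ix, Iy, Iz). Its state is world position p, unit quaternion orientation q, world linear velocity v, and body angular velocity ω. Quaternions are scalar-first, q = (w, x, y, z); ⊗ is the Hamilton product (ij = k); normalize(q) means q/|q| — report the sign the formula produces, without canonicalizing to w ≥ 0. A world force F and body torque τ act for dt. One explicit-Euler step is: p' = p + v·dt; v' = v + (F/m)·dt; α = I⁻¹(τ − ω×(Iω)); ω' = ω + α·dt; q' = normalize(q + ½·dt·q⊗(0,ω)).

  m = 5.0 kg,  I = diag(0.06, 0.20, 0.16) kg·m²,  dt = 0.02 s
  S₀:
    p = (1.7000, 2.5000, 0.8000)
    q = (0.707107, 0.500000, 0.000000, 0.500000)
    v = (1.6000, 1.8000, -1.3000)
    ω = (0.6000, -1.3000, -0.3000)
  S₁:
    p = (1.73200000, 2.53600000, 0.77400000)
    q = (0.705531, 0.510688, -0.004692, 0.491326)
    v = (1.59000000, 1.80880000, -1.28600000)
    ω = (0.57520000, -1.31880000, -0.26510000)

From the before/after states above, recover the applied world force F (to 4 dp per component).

F = (-2.5000, 2.2000, 3.5000)

v₁ − v₀ = (-0.01000000, 0.00880000, 0.01400000)
applied force F = (-2.5000, 2.2000, 3.5000)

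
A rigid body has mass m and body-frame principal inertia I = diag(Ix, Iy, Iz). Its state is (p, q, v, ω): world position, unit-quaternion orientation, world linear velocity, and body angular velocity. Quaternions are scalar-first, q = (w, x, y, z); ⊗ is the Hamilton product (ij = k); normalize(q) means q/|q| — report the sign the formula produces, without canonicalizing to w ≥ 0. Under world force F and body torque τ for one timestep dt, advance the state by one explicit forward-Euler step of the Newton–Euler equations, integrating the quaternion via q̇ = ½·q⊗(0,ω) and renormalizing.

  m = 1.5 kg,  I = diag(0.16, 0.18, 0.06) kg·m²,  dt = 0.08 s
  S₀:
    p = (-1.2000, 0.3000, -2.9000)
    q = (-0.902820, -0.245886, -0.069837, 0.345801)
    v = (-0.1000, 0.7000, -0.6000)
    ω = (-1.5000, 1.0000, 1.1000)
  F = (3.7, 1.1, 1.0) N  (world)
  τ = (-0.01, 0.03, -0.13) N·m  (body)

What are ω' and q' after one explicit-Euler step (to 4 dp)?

ω' = (-1.4390, 1.0867, 0.9667)
q' = (-0.9267, -0.2079, -0.1155, 0.2910)

α = I⁻¹(τ − ω×Iω) = (0.7625, 1.0833, -1.6667)
new body rate ω' = (-1.4390, 1.0867, 0.9667)
2q̇ = q⊗(0,ω) = (-0.6793731, 0.9316083, -1.1510469, -1.3437435)
q' = normalize(q + ½dt·q⊗(0,ω)) = (-0.9267, -0.2079, -0.1155, 0.2910)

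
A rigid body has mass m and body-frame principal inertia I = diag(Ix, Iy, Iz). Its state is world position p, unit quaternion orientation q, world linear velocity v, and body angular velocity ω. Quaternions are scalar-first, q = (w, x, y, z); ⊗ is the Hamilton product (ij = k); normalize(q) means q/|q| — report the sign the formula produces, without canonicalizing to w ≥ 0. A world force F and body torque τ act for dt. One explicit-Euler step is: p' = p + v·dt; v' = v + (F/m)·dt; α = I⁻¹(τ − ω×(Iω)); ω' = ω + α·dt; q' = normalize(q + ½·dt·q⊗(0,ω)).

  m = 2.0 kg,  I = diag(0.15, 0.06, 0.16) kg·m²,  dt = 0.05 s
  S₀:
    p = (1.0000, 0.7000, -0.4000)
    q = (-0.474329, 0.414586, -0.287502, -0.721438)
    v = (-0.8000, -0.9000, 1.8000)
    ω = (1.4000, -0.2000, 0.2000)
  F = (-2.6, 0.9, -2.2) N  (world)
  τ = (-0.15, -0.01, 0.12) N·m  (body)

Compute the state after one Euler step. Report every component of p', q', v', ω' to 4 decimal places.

p' = (0.9600, 0.6550, -0.3100)
q' = (-0.4864, 0.3927, -0.3123, -0.7154)
v' = (-0.8650, -0.8775, 1.7450)
ω' = (1.3513, -0.2060, 0.2296)

a = F/m = (-1.3000, 0.4500, -1.1000)
p + v·dt = (0.9600, 0.6550, -0.3100)
v + (F/m)dt = (-0.8650, -0.8775, 1.7450)
ω×(Iω) gyroscopic = (-0.0040, -0.0028, 0.0252)
(τ − ω×Iω)/I = (-0.9733, -0.1200, 0.5925)
ω + α·dt = (1.3513, -0.2060, 0.2296)
2q̇ = q⊗(0,ω) = (-0.4936332, -0.8658486, -0.9980646, 0.2247198)
updated quaternion q' = (-0.4864, 0.3927, -0.3123, -0.7154)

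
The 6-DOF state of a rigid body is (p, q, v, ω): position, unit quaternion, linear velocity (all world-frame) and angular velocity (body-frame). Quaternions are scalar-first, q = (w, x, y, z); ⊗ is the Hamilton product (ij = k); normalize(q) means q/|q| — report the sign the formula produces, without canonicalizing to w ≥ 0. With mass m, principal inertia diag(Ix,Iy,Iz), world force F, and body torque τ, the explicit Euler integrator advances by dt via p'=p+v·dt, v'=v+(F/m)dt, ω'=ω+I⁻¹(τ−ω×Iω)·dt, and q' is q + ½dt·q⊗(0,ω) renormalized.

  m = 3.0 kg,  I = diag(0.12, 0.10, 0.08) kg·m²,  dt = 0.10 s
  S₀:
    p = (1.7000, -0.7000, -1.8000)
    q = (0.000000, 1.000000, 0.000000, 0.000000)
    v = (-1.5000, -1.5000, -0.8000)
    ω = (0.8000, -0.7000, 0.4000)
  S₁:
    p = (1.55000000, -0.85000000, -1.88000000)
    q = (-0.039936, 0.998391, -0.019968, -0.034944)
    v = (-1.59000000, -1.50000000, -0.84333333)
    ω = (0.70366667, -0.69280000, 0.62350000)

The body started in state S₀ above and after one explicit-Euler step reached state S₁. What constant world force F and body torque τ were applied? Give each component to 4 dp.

F = (-2.7000, 0.0000, -1.3000)
τ = (-0.1100, 0.0200, 0.1900)

ω₁ − ω₀ = (-0.09633333, 0.00720000, 0.22350000)
I·α + gyro = (-0.1100, 0.0200, 0.1900)
Δv = v₁−v₀ = (-0.09000000, 0.00000000, -0.04333333)
applied force F = (-2.7000, 0.0000, -1.3000)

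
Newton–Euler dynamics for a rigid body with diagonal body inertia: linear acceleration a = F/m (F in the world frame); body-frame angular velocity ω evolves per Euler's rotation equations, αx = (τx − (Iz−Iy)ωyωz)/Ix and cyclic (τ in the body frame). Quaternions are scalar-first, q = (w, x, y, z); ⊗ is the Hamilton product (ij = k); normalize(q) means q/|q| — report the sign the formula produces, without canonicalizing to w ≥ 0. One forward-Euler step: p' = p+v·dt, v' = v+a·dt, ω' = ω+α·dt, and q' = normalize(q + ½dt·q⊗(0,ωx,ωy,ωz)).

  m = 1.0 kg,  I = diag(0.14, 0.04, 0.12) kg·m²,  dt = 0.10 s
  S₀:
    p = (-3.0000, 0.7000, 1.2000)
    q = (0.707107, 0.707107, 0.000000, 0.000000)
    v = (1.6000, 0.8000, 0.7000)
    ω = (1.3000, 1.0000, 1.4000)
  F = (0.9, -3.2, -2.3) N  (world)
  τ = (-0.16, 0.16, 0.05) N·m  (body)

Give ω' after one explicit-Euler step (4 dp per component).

gyro term ω×Iω = (0.1120, 0.0364, -0.1300)
α = I⁻¹(τ − ω×Iω) = (-1.9429, 3.0900, 1.5000)
new body rate ω' = (1.1057, 1.3090, 1.5500)

ω' = (1.1057, 1.3090, 1.5500)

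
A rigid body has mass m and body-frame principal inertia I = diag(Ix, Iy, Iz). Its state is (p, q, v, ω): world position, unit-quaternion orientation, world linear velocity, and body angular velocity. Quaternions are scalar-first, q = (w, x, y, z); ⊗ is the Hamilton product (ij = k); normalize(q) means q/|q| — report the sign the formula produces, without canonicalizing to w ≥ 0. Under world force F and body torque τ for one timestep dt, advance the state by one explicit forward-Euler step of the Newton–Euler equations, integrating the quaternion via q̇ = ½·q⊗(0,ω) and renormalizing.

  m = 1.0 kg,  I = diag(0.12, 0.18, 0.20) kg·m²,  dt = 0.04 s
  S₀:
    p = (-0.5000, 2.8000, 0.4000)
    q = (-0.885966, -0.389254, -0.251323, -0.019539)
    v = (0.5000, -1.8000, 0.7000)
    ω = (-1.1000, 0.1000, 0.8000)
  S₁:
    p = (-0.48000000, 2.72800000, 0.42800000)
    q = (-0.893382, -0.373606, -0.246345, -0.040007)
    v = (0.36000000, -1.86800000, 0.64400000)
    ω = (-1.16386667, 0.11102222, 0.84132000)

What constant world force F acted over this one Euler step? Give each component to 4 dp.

velocity change Δv = (-0.14000000, -0.06800000, -0.05600000)
F = m·Δv/dt = (-3.5000, -1.7000, -1.4000)

F = (-3.5000, -1.7000, -1.4000)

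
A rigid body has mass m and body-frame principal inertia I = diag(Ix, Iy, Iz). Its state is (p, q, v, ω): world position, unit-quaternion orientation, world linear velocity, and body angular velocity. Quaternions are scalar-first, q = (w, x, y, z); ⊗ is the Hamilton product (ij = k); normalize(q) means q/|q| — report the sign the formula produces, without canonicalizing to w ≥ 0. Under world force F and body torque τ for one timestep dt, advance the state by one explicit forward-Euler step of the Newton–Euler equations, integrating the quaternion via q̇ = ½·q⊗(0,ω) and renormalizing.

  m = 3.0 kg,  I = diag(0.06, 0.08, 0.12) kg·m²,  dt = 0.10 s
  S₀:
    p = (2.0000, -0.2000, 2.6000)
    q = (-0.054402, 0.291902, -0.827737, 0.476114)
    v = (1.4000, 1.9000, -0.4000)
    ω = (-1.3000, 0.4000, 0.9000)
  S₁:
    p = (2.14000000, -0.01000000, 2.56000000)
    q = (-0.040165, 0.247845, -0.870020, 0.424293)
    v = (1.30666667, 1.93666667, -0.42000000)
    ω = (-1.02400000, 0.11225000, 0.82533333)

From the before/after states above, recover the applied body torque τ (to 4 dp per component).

rate change Δω = (0.27600000, -0.28775000, -0.07466667)
I·α + gyro = (0.1800, -0.1600, -0.1000)

τ = (0.1800, -0.1600, -0.1000)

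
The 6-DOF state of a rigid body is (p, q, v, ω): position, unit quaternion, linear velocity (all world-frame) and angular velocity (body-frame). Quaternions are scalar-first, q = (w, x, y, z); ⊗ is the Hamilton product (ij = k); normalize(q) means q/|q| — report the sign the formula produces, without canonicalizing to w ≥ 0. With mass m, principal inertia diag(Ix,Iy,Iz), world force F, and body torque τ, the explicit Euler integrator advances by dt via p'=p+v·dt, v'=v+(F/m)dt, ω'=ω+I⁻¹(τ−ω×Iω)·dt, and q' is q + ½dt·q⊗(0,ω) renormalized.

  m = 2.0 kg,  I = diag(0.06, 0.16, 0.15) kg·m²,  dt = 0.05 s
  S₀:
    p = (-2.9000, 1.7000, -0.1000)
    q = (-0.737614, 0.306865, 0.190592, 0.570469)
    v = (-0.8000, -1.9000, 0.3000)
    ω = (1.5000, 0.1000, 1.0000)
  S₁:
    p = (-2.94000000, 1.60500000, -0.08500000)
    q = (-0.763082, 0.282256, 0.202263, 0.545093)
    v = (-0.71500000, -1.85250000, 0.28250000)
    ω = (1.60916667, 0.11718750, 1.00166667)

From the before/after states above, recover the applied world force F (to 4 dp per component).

F = (3.4000, 1.9000, -0.7000)

velocity change Δv = (0.08500000, 0.04750000, -0.01750000)
applied force F = (3.4000, 1.9000, -0.7000)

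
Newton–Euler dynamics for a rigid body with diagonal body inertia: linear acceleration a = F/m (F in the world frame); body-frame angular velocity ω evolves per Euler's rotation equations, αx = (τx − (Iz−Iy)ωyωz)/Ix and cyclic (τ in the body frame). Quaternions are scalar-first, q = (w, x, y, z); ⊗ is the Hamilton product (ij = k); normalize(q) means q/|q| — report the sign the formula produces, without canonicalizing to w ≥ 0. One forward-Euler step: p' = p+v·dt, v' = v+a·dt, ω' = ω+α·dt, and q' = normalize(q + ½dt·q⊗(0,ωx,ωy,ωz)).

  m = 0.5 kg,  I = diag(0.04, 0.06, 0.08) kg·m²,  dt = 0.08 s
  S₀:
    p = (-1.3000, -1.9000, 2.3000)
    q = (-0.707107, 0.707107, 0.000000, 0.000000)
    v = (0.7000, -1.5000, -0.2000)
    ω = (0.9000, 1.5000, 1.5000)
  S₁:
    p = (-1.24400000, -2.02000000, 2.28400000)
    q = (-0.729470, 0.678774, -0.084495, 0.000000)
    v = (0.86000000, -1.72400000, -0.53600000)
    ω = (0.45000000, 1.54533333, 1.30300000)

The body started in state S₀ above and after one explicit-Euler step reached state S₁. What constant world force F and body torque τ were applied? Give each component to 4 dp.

F = (1.0000, -1.4000, -2.1000)
τ = (-0.1800, -0.0200, -0.1700)

ω₁ − ω₀ = (-0.45000000, 0.04533333, -0.19700000)
applied torque τ = (-0.1800, -0.0200, -0.1700)
v₁ − v₀ = (0.16000000, -0.22400000, -0.33600000)
m·(v₁−v₀)/dt = (1.0000, -1.4000, -2.1000)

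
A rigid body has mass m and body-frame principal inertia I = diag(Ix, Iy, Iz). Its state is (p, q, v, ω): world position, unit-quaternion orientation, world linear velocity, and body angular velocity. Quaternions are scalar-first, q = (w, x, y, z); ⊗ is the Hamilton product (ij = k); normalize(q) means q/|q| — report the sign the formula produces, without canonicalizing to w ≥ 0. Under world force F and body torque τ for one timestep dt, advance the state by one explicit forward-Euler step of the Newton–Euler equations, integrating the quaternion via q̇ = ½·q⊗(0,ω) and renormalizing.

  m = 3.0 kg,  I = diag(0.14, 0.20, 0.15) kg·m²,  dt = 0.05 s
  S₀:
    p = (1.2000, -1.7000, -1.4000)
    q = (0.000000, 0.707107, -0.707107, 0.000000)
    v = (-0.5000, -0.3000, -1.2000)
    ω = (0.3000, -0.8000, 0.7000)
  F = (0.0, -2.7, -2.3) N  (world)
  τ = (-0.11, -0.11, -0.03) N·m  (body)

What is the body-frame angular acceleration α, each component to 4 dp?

ω×(Iω) gyroscopic = (0.0280, -0.0021, -0.0144)
α = I⁻¹(τ − ω×Iω) = (-0.9857, -0.5395, -0.1040)

α = (-0.9857, -0.5395, -0.1040)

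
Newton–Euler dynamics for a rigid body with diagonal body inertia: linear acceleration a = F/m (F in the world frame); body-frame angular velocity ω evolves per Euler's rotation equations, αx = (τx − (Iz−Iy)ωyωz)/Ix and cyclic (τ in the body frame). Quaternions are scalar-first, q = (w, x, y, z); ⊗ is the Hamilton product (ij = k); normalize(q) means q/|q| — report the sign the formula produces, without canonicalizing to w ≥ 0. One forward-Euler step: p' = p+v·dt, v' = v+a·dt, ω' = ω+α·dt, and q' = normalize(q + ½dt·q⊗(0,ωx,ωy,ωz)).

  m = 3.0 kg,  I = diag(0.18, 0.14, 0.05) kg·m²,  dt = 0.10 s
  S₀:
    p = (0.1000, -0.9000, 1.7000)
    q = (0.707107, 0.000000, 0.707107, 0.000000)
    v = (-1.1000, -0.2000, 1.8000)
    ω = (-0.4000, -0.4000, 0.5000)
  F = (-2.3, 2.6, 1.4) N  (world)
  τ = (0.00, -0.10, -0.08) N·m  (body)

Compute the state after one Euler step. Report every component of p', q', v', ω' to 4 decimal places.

a = (-0.7667, 0.8667, 0.4667)
new position p' = (-0.0100, -0.9200, 1.8800)
v' = v + a·dt = (-1.1767, -0.1133, 1.8467)
α = I⁻¹(τ − ω×Iω) = (-0.1000, -0.5286, -1.4720)
new body rate ω' = (-0.4100, -0.4529, 0.3528)
2q̇ = q⊗(0,ω) = (0.2828428, 0.0707107, -0.2828428, 0.6363963)
q + ½dt·q⊗(0,ω), renormalized = (0.7207, 0.0035, 0.6925, 0.0318)

p' = (-0.0100, -0.9200, 1.8800)
q' = (0.7207, 0.0035, 0.6925, 0.0318)
v' = (-1.1767, -0.1133, 1.8467)
ω' = (-0.4100, -0.4529, 0.3528)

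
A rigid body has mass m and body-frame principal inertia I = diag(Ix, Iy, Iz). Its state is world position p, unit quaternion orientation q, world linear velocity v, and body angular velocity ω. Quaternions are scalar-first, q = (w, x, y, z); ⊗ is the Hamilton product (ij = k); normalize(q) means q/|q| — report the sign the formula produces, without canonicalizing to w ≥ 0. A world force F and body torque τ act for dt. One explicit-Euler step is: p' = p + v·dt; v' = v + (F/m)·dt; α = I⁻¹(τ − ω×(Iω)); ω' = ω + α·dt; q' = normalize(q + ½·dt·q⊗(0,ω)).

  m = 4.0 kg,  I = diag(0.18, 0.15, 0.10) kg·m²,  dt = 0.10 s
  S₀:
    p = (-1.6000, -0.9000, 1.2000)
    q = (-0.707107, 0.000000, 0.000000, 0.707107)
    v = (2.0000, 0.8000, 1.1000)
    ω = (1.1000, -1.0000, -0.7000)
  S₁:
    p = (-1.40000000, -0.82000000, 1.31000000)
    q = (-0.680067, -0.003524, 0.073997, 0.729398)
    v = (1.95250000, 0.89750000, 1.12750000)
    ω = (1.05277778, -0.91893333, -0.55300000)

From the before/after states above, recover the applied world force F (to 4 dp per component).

Δv = v₁−v₀ = (-0.04750000, 0.09750000, 0.02750000)
applied force F = (-1.9000, 3.9000, 1.1000)

F = (-1.9000, 3.9000, 1.1000)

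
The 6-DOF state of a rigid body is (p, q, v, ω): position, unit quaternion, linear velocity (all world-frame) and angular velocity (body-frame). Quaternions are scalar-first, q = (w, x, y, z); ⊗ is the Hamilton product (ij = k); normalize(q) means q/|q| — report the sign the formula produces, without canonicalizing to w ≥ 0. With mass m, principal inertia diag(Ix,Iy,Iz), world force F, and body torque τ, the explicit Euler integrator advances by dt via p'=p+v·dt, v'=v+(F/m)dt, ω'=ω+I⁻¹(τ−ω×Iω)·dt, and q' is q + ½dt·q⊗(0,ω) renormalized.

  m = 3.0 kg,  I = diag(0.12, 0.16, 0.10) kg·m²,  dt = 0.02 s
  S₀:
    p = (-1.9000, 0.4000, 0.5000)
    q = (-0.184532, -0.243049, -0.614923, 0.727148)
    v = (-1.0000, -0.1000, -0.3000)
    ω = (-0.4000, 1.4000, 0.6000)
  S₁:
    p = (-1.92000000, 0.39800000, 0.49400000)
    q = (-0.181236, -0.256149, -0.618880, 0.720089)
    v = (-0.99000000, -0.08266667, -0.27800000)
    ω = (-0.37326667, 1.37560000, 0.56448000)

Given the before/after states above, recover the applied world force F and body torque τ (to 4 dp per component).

velocity change Δv = (0.01000000, 0.01733333, 0.02200000)
applied force F = (1.5000, 2.6000, 3.3000)
ω₁ − ω₀ = (0.02673333, -0.02440000, -0.03552000)
ω₀×(Iω₀) = (-0.0504, -0.0048, -0.0224)
τ = I·(Δω/dt) + ω₀×(Iω₀) = (0.1100, -0.2000, -0.2000)

F = (1.5000, 2.6000, 3.3000)
τ = (0.1100, -0.2000, -0.2000)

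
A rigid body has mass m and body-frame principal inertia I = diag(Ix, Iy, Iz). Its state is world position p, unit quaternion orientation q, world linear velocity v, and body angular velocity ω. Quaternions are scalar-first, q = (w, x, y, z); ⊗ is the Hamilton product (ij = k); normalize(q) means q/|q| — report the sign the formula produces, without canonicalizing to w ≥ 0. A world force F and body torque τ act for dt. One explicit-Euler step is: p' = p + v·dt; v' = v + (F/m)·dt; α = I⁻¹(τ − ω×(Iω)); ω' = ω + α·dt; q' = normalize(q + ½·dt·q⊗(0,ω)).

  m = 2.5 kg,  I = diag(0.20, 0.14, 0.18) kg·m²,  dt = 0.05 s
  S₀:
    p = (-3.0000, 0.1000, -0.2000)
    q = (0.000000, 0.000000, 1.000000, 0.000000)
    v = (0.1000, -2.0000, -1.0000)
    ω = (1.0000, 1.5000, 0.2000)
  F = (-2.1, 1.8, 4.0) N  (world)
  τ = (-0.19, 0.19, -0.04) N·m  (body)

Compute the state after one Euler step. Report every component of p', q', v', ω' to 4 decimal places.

new position p' = (-2.9950, 0.0000, -0.2500)
v' = v + a·dt = (0.0580, -1.9640, -0.9200)
precession coupling ω×(Iω) = (0.0120, 0.0040, -0.0900)
angular accel α = (-1.0100, 1.3286, 0.2778)
new body rate ω' = (0.9495, 1.5664, 0.2139)
Hamilton product q⊗(0,ω) = (-1.5000000, 0.2000000, 0.0000000, -1.0000000)
q + ½dt·q⊗(0,ω), renormalized = (-0.0375, 0.0050, 0.9990, -0.0250)

p' = (-2.9950, 0.0000, -0.2500)
q' = (-0.0375, 0.0050, 0.9990, -0.0250)
v' = (0.0580, -1.9640, -0.9200)
ω' = (0.9495, 1.5664, 0.2139)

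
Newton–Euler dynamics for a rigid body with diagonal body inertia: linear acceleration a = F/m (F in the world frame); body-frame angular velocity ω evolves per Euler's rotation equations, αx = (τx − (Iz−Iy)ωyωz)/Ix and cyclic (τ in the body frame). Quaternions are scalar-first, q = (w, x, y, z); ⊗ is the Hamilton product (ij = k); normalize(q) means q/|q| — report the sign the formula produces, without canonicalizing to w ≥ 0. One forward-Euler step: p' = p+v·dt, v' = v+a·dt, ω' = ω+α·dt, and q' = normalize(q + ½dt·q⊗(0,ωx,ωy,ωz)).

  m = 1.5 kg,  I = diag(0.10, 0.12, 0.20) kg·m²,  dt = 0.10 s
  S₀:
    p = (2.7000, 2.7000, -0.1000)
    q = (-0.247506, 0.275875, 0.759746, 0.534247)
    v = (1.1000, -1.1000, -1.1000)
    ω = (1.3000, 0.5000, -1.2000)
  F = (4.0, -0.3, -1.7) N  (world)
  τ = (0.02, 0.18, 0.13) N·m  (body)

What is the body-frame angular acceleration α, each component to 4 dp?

ω×(Iω) gyroscopic = (-0.0480, 0.1560, 0.0130)
angular accel α = (0.6800, 0.2000, 0.5850)

α = (0.6800, 0.2000, 0.5850)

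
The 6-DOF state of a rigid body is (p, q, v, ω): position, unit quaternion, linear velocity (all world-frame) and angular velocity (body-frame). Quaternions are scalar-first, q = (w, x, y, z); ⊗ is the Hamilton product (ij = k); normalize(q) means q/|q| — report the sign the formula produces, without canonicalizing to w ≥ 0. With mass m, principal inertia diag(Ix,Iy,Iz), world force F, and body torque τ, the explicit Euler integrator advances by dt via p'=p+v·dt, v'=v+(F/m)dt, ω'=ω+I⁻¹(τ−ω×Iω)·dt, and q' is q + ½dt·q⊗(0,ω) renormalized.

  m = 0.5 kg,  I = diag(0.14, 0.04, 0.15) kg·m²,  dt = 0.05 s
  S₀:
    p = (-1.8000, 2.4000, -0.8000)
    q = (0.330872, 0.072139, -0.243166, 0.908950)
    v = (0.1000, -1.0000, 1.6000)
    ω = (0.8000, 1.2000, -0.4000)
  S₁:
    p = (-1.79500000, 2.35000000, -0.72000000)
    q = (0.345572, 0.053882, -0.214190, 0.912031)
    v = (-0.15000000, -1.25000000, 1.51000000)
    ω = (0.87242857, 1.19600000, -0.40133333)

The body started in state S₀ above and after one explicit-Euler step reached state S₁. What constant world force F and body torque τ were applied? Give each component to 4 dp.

F = (-2.5000, -2.5000, -0.9000)
τ = (0.1500, 0.0000, -0.1000)

velocity change Δv = (-0.25000000, -0.25000000, -0.09000000)
F = m·Δv/dt = (-2.5000, -2.5000, -0.9000)
ω₁ − ω₀ = (0.07242857, -0.00400000, -0.00133333)
applied torque τ = (0.1500, 0.0000, -0.1000)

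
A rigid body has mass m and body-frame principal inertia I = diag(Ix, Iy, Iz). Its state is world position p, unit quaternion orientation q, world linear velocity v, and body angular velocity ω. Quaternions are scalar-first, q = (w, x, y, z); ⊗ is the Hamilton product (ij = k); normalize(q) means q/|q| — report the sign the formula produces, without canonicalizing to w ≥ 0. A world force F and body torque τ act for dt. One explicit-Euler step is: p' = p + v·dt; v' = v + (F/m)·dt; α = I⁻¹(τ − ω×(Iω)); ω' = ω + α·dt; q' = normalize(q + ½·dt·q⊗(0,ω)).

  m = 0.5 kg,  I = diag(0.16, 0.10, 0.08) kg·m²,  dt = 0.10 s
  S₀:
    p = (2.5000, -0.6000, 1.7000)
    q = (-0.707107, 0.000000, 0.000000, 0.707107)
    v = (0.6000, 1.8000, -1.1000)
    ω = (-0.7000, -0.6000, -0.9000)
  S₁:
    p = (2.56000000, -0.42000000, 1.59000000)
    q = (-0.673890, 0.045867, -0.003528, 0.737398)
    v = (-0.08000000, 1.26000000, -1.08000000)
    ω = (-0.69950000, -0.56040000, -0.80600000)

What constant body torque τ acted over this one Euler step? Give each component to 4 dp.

Δω = ω₁−ω₀ = (0.00050000, 0.03960000, 0.09400000)
ω₀×(Iω₀) = (-0.0108, 0.0504, -0.0252)
I·α + gyro = (-0.0100, 0.0900, 0.0500)

τ = (-0.0100, 0.0900, 0.0500)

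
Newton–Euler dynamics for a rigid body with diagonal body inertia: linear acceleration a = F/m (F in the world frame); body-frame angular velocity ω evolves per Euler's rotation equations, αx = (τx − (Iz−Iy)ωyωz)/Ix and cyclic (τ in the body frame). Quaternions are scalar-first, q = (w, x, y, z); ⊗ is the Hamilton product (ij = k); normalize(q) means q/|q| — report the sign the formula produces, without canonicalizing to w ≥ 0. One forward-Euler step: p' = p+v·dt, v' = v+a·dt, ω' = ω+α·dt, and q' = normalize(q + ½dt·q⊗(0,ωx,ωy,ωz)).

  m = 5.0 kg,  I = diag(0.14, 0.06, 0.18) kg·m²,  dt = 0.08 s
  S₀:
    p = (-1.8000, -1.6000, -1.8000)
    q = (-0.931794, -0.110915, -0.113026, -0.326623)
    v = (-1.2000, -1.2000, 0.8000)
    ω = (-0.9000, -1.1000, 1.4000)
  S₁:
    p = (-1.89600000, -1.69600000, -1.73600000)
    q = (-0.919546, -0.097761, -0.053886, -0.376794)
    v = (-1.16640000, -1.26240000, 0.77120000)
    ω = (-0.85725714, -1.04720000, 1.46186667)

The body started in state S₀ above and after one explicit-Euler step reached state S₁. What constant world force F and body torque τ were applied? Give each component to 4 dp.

F = (2.1000, -3.9000, -1.8000)
τ = (-0.1100, 0.0900, 0.0600)

v₁ − v₀ = (0.03360000, -0.06240000, -0.02880000)
applied force F = (2.1000, -3.9000, -1.8000)
rate change Δω = (0.04274286, 0.05280000, 0.06186667)
τ = I·(Δω/dt) + ω₀×(Iω₀) = (-0.1100, 0.0900, 0.0600)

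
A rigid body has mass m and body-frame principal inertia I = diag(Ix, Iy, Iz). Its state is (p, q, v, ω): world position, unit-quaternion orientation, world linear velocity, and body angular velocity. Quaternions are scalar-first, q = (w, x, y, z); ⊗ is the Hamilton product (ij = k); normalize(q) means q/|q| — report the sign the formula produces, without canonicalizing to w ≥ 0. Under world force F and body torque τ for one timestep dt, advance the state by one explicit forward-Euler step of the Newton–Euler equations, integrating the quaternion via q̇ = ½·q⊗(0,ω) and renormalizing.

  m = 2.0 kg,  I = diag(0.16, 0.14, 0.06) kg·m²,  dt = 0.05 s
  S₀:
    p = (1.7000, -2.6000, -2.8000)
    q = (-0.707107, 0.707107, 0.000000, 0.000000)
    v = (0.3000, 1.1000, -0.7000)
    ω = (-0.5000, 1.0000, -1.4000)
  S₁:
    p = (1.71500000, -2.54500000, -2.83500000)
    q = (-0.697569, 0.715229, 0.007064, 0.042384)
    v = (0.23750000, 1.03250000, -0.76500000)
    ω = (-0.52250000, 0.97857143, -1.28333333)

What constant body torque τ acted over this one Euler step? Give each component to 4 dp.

τ = (0.0400, 0.0100, 0.1500)

rate change Δω = (-0.02250000, -0.02142857, 0.11666667)
applied torque τ = (0.0400, 0.0100, 0.1500)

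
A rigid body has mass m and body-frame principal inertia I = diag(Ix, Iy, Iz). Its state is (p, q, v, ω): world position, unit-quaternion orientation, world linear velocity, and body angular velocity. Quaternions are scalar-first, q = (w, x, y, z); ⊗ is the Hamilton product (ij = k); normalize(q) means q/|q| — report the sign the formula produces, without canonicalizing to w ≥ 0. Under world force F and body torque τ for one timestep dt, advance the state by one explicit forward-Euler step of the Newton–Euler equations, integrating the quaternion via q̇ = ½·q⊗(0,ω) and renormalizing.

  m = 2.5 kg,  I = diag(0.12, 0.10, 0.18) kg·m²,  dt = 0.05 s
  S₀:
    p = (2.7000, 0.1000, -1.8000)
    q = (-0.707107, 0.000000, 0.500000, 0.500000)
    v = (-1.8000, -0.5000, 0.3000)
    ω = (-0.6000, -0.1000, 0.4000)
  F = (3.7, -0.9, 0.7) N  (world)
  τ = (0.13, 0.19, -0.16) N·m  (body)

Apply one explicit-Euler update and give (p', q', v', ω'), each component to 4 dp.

p' = (2.6100, 0.0750, -1.7850)
q' = (-0.7107, 0.0169, 0.4942, 0.5003)
v' = (-1.7260, -0.5180, 0.3140)
ω' = (-0.5445, -0.0122, 0.3559)

precession coupling ω×(Iω) = (-0.0032, 0.0144, -0.0012)
angular accel α = (1.1100, 1.7560, -0.8822)
ω' = ω + α·dt = (-0.5445, -0.0122, 0.3559)
Hamilton product q⊗(0,ω) = (-0.1500000, 0.6742642, -0.2292893, 0.0171572)
q + ½dt·q⊗(0,ω), renormalized = (-0.7107, 0.0169, 0.4942, 0.5003)
p + v·dt = (2.6100, 0.0750, -1.7850)
new velocity v' = (-1.7260, -0.5180, 0.3140)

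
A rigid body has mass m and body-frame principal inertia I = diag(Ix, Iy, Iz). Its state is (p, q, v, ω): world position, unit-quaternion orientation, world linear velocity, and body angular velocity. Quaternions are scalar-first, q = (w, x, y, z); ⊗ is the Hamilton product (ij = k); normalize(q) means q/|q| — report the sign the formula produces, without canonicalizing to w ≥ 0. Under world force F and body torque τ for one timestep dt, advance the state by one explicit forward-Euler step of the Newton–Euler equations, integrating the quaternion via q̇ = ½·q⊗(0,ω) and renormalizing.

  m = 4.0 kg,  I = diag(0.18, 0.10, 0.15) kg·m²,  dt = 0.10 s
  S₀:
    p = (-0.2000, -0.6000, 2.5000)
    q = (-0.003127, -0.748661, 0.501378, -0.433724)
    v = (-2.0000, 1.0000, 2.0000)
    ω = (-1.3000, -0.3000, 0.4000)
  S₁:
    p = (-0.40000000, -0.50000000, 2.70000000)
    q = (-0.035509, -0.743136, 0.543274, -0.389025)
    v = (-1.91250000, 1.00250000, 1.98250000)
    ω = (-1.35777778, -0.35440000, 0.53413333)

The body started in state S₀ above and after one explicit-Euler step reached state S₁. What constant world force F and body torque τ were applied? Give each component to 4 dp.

F = (3.5000, 0.1000, -0.7000)
τ = (-0.1100, -0.0700, 0.1700)

v₁ − v₀ = (0.08750000, 0.00250000, -0.01750000)
F = m·Δv/dt = (3.5000, 0.1000, -0.7000)
ω₁ − ω₀ = (-0.05777778, -0.05440000, 0.13413333)
ω₀×(Iω₀) = (-0.0060, -0.0156, -0.0312)
τ = I·(Δω/dt) + ω₀×(Iω₀) = (-0.1100, -0.0700, 0.1700)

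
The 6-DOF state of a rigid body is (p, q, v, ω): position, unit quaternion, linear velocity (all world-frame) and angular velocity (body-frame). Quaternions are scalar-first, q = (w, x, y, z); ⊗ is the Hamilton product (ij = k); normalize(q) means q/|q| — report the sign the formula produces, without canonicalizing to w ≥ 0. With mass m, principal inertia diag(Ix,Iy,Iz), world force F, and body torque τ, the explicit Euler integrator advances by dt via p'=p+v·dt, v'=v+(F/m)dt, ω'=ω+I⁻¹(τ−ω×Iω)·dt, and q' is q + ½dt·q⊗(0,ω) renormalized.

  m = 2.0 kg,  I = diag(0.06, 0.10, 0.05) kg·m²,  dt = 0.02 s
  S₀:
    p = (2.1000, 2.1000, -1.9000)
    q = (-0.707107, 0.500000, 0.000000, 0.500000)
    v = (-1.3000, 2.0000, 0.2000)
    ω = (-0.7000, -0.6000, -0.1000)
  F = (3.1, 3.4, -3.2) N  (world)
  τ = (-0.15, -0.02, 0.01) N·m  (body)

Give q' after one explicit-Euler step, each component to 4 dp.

Hamilton product q⊗(0,ω) = (0.4000000, 0.7949749, 0.1242642, -0.2292893)
q' = normalize(q + ½dt·q⊗(0,ω)) = (-0.7031, 0.5079, 0.0012, 0.4977)

q' = (-0.7031, 0.5079, 0.0012, 0.4977)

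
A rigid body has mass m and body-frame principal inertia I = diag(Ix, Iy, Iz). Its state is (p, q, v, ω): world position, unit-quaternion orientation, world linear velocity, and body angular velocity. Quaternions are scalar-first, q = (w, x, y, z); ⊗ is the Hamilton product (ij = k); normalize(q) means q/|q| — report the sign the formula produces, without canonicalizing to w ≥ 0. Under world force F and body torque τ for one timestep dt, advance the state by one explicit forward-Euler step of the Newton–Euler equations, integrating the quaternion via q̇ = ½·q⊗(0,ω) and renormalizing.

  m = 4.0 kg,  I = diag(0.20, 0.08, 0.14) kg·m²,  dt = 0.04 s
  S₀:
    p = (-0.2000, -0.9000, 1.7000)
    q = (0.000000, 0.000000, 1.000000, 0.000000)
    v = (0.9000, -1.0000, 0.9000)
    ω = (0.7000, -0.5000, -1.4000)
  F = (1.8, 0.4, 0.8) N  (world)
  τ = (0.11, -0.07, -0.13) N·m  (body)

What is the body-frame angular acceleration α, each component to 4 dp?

α = (0.3400, -0.1400, -1.2286)

ω×(Iω) gyroscopic = (0.0420, -0.0588, 0.0420)
α = I⁻¹(τ − ω×Iω) = (0.3400, -0.1400, -1.2286)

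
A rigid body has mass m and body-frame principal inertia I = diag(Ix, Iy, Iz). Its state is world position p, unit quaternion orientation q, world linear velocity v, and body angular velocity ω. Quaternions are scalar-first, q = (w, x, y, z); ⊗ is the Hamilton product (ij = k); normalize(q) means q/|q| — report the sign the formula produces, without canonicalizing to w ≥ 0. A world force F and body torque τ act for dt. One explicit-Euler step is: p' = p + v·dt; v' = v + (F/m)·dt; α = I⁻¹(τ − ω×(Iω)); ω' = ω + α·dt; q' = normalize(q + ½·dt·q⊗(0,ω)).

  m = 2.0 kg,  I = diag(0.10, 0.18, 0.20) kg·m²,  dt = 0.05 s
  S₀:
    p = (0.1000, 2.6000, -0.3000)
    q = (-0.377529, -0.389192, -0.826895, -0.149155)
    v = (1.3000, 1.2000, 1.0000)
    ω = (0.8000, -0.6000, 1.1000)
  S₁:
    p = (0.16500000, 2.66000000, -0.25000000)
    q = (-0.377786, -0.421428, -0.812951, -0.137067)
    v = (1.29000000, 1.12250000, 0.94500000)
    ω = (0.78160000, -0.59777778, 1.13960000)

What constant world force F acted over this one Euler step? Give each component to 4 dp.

velocity change Δv = (-0.01000000, -0.07750000, -0.05500000)
applied force F = (-0.4000, -3.1000, -2.2000)

F = (-0.4000, -3.1000, -2.2000)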